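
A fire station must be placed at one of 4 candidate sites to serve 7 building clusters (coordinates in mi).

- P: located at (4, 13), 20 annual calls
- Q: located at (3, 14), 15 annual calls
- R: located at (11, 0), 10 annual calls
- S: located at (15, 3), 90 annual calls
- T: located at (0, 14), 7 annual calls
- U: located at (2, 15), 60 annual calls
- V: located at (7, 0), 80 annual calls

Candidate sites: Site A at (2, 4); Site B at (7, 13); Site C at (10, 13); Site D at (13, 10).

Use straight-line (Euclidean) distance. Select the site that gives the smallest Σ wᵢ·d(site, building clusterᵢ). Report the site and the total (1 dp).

Site B, total 2823.0 mi

Total weighted distance at each candidate:
  Site A (2, 4): total = 2850.7
  Site B (7, 13): total = 2823.0
  Site C (10, 13): total = 2995.1
  Site D (13, 10): total = 2861.6
Minimum is at Site B with total 2823.0 mi.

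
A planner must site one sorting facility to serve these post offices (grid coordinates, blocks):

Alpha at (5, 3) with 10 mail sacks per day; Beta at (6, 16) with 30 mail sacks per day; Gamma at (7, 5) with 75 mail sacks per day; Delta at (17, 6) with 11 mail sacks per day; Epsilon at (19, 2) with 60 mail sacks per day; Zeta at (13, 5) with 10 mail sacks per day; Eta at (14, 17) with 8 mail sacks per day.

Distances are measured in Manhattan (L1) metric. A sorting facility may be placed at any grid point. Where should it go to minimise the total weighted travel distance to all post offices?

(7, 5)

Manhattan distance separates: Σwᵢ(|x−xᵢ|+|y−yᵢ|) = Σwᵢ|x−xᵢ| + Σwᵢ|y−yᵢ|, so x and y are optimised independently as 1-D weighted medians.
Total weight W = 204; half = 102.
x-coordinate, sorted with cumulative weight:
  x=5 (Alpha, w=10) cum 10
  x=6 (Beta, w=30) cum 40
  x=7 (Gamma, w=75) cum 115  ← median
  x=13 (Zeta, w=10) cum 125
  x=14 (Eta, w=8) cum 133
  x=17 (Delta, w=11) cum 144
  x=19 (Epsilon, w=60) cum 204
⇒ x* = 7
y-coordinate, sorted with cumulative weight:
  y=2 (Epsilon, w=60) cum 60
  y=3 (Alpha, w=10) cum 70
  y=5 (Gamma, w=75) cum 145  ← median
  y=5 (Zeta, w=10) cum 155
  y=6 (Delta, w=11) cum 166
  y=16 (Beta, w=30) cum 196
  y=17 (Eta, w=8) cum 204
⇒ y* = 5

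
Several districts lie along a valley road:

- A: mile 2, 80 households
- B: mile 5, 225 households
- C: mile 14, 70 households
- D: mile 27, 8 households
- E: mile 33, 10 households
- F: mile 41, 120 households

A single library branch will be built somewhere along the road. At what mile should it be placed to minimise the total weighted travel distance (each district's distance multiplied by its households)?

x = 5

For a sum of weighted absolute distances on a line, the optimum is the weighted median (not the mean). Total weight W = 513; half-weight = 256.5.
Sort by position and accumulate weight:
  mile 2 (A, w=80) → cum 80
  mile 5 (B, w=225) → cum 305  ≥ 256.5 → median here
  mile 14 (C, w=70) → cum 375
  mile 27 (D, w=8) → cum 383
  mile 33 (E, w=10) → cum 393
  mile 41 (F, w=120) → cum 513
Optimal location: mile 5.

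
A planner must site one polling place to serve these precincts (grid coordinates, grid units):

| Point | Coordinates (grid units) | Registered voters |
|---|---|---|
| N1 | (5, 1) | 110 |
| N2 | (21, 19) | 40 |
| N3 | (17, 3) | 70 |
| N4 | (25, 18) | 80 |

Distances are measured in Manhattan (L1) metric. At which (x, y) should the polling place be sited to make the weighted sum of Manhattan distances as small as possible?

(17, 3)

Manhattan distance separates: Σwᵢ(|x−xᵢ|+|y−yᵢ|) = Σwᵢ|x−xᵢ| + Σwᵢ|y−yᵢ|, so x and y are optimised independently as 1-D weighted medians.
Total weight W = 300; half = 150.
x-coordinate, sorted with cumulative weight:
  x=5 (N1, w=110) cum 110
  x=17 (N3, w=70) cum 180  ← median
  x=21 (N2, w=40) cum 220
  x=25 (N4, w=80) cum 300
⇒ x* = 17
y-coordinate, sorted with cumulative weight:
  y=1 (N1, w=110) cum 110
  y=3 (N3, w=70) cum 180  ← median
  y=18 (N4, w=80) cum 260
  y=19 (N2, w=40) cum 300
⇒ y* = 3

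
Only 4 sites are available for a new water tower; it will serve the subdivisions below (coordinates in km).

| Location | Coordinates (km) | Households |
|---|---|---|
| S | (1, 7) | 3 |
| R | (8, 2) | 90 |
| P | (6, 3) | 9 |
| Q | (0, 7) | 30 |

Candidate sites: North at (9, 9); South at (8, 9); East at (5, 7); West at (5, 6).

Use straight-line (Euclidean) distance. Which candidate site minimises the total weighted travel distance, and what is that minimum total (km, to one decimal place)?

West, total 643.8 km

Total weighted distance at each candidate:
  North (9, 9): total = 998.1
  South (8, 9): total = 956.1
  East (5, 7): total = 723.9
  West (5, 6): total = 643.8
Minimum is at West with total 643.8 km.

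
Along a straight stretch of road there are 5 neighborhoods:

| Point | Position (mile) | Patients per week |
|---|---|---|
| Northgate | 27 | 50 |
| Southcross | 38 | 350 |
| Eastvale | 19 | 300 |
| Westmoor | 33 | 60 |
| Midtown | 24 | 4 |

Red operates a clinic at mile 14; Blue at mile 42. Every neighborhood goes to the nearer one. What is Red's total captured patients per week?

The indifferent point is the midpoint (14+42)/2 = 28; neighborhoods left of it (closer to Red at 14) go to Red, those right go to Blue.
  Eastvale at 19 (w=300) → Red
  Midtown at 24 (w=4) → Red
  Northgate at 27 (w=50) → Red
  Westmoor at 33 (w=60) → Blue
  Southcross at 38 (w=350) → Blue
Red captures 354; Blue captures 410.

354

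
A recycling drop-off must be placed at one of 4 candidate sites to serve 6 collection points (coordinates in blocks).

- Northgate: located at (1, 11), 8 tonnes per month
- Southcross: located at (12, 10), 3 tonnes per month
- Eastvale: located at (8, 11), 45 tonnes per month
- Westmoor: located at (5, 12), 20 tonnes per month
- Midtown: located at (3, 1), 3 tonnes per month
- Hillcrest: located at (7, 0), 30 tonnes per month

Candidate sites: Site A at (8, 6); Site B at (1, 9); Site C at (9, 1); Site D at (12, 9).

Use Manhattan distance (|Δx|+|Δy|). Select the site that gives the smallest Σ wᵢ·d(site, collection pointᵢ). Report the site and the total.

Site A, total 765 blocks

Total weighted distance at each candidate:
  Site A (8, 6): total = 765
  Site B (1, 9): total = 1077
  Site C (9, 1): total = 1083
  Site D (12, 9): total = 1048
Minimum is at Site A with total 765 blocks.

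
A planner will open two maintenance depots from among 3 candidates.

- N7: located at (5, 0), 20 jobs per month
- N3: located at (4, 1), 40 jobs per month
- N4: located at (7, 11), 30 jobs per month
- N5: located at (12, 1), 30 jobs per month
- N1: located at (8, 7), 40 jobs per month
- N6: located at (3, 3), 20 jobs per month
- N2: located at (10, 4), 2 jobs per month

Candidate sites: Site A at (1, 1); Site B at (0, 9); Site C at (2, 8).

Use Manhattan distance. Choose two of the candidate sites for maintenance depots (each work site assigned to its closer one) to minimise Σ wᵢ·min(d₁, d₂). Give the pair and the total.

Evaluate every pair (each demand assigned to the nearer of the two):
  {Site A, Site C}: total = 1174
  {Site A, Site B}: total = 1324
  {Site B, Site C}: total = 1754
Best pair: {Site A, Site C} with total 1174.

{Site A, Site C}, total 1174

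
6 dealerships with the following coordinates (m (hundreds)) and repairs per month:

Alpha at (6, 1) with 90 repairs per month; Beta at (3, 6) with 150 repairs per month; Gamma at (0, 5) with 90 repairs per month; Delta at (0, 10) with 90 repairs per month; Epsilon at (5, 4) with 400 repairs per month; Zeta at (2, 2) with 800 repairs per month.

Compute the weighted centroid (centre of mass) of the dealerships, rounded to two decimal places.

(2.83, 3.42)

The minimiser of Σwᵢ‖p−pᵢ‖² is the weighted centroid p* = (Σwᵢpᵢ)/(Σwᵢ).
Σwᵢ = 1620.
Σwᵢxᵢ = 90·6 + 150·3 + 90·0 + 90·0 + 400·5 + 800·2 = 4590.
Σwᵢyᵢ = 90·1 + 150·6 + 90·5 + 90·10 + 400·4 + 800·2 = 5540.
x* = 4590/1620 = 2.83, y* = 5540/1620 = 3.42.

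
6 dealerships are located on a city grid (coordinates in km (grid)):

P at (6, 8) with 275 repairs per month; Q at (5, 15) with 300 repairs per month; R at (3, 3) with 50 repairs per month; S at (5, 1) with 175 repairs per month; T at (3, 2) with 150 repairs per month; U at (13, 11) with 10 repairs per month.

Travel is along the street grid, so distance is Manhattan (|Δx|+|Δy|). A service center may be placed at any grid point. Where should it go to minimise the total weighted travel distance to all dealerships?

(5, 8)

Manhattan distance separates: Σwᵢ(|x−xᵢ|+|y−yᵢ|) = Σwᵢ|x−xᵢ| + Σwᵢ|y−yᵢ|, so x and y are optimised independently as 1-D weighted medians.
Total weight W = 960; half = 480.
x-coordinate, sorted with cumulative weight:
  x=3 (R, w=50) cum 50
  x=3 (T, w=150) cum 200
  x=5 (Q, w=300) cum 500  ← median
  x=5 (S, w=175) cum 675
  x=6 (P, w=275) cum 950
  x=13 (U, w=10) cum 960
⇒ x* = 5
y-coordinate, sorted with cumulative weight:
  y=1 (S, w=175) cum 175
  y=2 (T, w=150) cum 325
  y=3 (R, w=50) cum 375
  y=8 (P, w=275) cum 650  ← median
  y=11 (U, w=10) cum 660
  y=15 (Q, w=300) cum 960
⇒ y* = 8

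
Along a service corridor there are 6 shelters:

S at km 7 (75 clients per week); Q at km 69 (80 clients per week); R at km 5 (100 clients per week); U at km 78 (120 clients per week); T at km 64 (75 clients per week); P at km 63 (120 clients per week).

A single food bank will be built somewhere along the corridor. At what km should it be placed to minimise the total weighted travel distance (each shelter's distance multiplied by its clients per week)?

x = 63

For a sum of weighted absolute distances on a line, the optimum is the weighted median (not the mean). Total weight W = 570; half-weight = 285.
Sort by position and accumulate weight:
  km 5 (R, w=100) → cum 100
  km 7 (S, w=75) → cum 175
  km 63 (P, w=120) → cum 295  ≥ 285 → median here
  km 64 (T, w=75) → cum 370
  km 69 (Q, w=80) → cum 450
  km 78 (U, w=120) → cum 570
Optimal location: km 63.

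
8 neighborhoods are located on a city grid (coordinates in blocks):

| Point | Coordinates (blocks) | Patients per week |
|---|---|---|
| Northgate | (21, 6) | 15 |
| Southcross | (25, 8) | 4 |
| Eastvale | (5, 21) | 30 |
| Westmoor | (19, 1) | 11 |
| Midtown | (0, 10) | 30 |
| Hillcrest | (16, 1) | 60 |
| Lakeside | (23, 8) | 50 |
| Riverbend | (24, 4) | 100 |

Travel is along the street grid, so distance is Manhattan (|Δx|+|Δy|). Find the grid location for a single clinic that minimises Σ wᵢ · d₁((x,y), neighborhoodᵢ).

Manhattan distance separates: Σwᵢ(|x−xᵢ|+|y−yᵢ|) = Σwᵢ|x−xᵢ| + Σwᵢ|y−yᵢ|, so x and y are optimised independently as 1-D weighted medians.
Total weight W = 300; half = 150.
x-coordinate, sorted with cumulative weight:
  x=0 (Midtown, w=30) cum 30
  x=5 (Eastvale, w=30) cum 60
  x=16 (Hillcrest, w=60) cum 120
  x=19 (Westmoor, w=11) cum 131
  x=21 (Northgate, w=15) cum 146
  x=23 (Lakeside, w=50) cum 196  ← median
  x=24 (Riverbend, w=100) cum 296
  x=25 (Southcross, w=4) cum 300
⇒ x* = 23
y-coordinate, sorted with cumulative weight:
  y=1 (Westmoor, w=11) cum 11
  y=1 (Hillcrest, w=60) cum 71
  y=4 (Riverbend, w=100) cum 171  ← median
  y=6 (Northgate, w=15) cum 186
  y=8 (Southcross, w=4) cum 190
  y=8 (Lakeside, w=50) cum 240
  y=10 (Midtown, w=30) cum 270
  y=21 (Eastvale, w=30) cum 300
⇒ y* = 4

(23, 4)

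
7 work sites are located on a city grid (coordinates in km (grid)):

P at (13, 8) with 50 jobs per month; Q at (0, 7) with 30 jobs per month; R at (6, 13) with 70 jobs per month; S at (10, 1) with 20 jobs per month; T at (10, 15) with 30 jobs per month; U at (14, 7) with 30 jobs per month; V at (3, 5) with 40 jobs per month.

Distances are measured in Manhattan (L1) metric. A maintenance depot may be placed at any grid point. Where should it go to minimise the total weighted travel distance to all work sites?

(6, 8)

Manhattan distance separates: Σwᵢ(|x−xᵢ|+|y−yᵢ|) = Σwᵢ|x−xᵢ| + Σwᵢ|y−yᵢ|, so x and y are optimised independently as 1-D weighted medians.
Total weight W = 270; half = 135.
x-coordinate, sorted with cumulative weight:
  x=0 (Q, w=30) cum 30
  x=3 (V, w=40) cum 70
  x=6 (R, w=70) cum 140  ← median
  x=10 (S, w=20) cum 160
  x=10 (T, w=30) cum 190
  x=13 (P, w=50) cum 240
  x=14 (U, w=30) cum 270
⇒ x* = 6
y-coordinate, sorted with cumulative weight:
  y=1 (S, w=20) cum 20
  y=5 (V, w=40) cum 60
  y=7 (Q, w=30) cum 90
  y=7 (U, w=30) cum 120
  y=8 (P, w=50) cum 170  ← median
  y=13 (R, w=70) cum 240
  y=15 (T, w=30) cum 270
⇒ y* = 8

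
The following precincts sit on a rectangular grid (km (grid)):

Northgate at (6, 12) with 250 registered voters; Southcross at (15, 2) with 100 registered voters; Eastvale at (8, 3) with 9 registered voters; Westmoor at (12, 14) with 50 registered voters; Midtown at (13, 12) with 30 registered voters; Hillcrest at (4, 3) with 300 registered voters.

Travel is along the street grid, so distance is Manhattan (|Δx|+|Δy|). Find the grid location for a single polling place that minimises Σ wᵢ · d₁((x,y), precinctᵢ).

(6, 3)

Manhattan distance separates: Σwᵢ(|x−xᵢ|+|y−yᵢ|) = Σwᵢ|x−xᵢ| + Σwᵢ|y−yᵢ|, so x and y are optimised independently as 1-D weighted medians.
Total weight W = 739; half = 369.5.
x-coordinate, sorted with cumulative weight:
  x=4 (Hillcrest, w=300) cum 300
  x=6 (Northgate, w=250) cum 550  ← median
  x=8 (Eastvale, w=9) cum 559
  x=12 (Westmoor, w=50) cum 609
  x=13 (Midtown, w=30) cum 639
  x=15 (Southcross, w=100) cum 739
⇒ x* = 6
y-coordinate, sorted with cumulative weight:
  y=2 (Southcross, w=100) cum 100
  y=3 (Eastvale, w=9) cum 109
  y=3 (Hillcrest, w=300) cum 409  ← median
  y=12 (Northgate, w=250) cum 659
  y=12 (Midtown, w=30) cum 689
  y=14 (Westmoor, w=50) cum 739
⇒ y* = 3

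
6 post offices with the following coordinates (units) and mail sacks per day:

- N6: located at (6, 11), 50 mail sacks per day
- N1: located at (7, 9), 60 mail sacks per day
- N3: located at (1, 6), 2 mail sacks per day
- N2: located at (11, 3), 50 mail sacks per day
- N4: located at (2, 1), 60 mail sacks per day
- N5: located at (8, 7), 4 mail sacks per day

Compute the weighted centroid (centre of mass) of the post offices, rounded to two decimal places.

The minimiser of Σwᵢ‖p−pᵢ‖² is the weighted centroid p* = (Σwᵢpᵢ)/(Σwᵢ).
Σwᵢ = 226.
Σwᵢxᵢ = 50·6 + 60·7 + 2·1 + 50·11 + 60·2 + 4·8 = 1424.
Σwᵢyᵢ = 50·11 + 60·9 + 2·6 + 50·3 + 60·1 + 4·7 = 1340.
x* = 1424/226 = 6.30, y* = 1340/226 = 5.93.

(6.30, 5.93)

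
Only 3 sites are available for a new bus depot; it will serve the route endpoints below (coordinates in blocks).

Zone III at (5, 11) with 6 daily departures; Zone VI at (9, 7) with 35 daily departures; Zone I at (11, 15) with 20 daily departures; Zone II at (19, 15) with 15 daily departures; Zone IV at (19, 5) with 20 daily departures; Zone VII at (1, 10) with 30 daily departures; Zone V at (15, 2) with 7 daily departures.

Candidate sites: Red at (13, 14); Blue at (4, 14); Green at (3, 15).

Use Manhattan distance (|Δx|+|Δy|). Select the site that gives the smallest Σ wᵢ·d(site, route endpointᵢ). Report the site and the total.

Total weighted distance at each candidate:
  Red (13, 14): total = 1494
  Blue (4, 14): total = 1695
  Green (3, 15): total = 1831
Minimum is at Red with total 1494 blocks.

Red, total 1494 blocks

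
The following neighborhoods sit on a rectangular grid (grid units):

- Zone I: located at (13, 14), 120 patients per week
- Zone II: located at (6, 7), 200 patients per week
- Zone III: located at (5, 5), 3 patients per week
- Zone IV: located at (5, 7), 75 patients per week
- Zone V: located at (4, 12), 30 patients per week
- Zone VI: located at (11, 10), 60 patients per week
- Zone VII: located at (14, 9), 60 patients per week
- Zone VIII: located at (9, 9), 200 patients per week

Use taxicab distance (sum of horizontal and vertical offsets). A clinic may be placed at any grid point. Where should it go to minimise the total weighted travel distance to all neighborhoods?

Manhattan distance separates: Σwᵢ(|x−xᵢ|+|y−yᵢ|) = Σwᵢ|x−xᵢ| + Σwᵢ|y−yᵢ|, so x and y are optimised independently as 1-D weighted medians.
Total weight W = 748; half = 374.
x-coordinate, sorted with cumulative weight:
  x=4 (Zone V, w=30) cum 30
  x=5 (Zone III, w=3) cum 33
  x=5 (Zone IV, w=75) cum 108
  x=6 (Zone II, w=200) cum 308
  x=9 (Zone VIII, w=200) cum 508  ← median
  x=11 (Zone VI, w=60) cum 568
  x=13 (Zone I, w=120) cum 688
  x=14 (Zone VII, w=60) cum 748
⇒ x* = 9
y-coordinate, sorted with cumulative weight:
  y=5 (Zone III, w=3) cum 3
  y=7 (Zone II, w=200) cum 203
  y=7 (Zone IV, w=75) cum 278
  y=9 (Zone VII, w=60) cum 338
  y=9 (Zone VIII, w=200) cum 538  ← median
  y=10 (Zone VI, w=60) cum 598
  y=12 (Zone V, w=30) cum 628
  y=14 (Zone I, w=120) cum 748
⇒ y* = 9

(9, 9)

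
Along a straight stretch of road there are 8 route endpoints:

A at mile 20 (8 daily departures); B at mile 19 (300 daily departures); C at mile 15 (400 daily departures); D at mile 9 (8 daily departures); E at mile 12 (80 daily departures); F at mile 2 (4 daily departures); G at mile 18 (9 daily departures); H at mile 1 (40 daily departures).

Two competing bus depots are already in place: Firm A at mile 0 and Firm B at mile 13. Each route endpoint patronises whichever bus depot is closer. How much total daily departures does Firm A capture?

The indifferent point is the midpoint (0+13)/2 = 6.5; route endpoints left of it (closer to Firm A at 0) go to Firm A, those right go to Firm B.
  H at 1 (w=40) → Firm A
  F at 2 (w=4) → Firm A
  D at 9 (w=8) → Firm B
  E at 12 (w=80) → Firm B
  C at 15 (w=400) → Firm B
  G at 18 (w=9) → Firm B
  B at 19 (w=300) → Firm B
  A at 20 (w=8) → Firm B
Firm A captures 44; Firm B captures 805.

44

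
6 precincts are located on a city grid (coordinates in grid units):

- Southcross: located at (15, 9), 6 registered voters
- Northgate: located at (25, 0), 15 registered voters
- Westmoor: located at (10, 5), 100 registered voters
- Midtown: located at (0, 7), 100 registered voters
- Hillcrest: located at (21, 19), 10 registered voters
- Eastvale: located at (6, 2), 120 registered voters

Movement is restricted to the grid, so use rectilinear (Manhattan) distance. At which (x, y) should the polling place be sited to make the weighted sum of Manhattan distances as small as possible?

Manhattan distance separates: Σwᵢ(|x−xᵢ|+|y−yᵢ|) = Σwᵢ|x−xᵢ| + Σwᵢ|y−yᵢ|, so x and y are optimised independently as 1-D weighted medians.
Total weight W = 351; half = 175.5.
x-coordinate, sorted with cumulative weight:
  x=0 (Midtown, w=100) cum 100
  x=6 (Eastvale, w=120) cum 220  ← median
  x=10 (Westmoor, w=100) cum 320
  x=15 (Southcross, w=6) cum 326
  x=21 (Hillcrest, w=10) cum 336
  x=25 (Northgate, w=15) cum 351
⇒ x* = 6
y-coordinate, sorted with cumulative weight:
  y=0 (Northgate, w=15) cum 15
  y=2 (Eastvale, w=120) cum 135
  y=5 (Westmoor, w=100) cum 235  ← median
  y=7 (Midtown, w=100) cum 335
  y=9 (Southcross, w=6) cum 341
  y=19 (Hillcrest, w=10) cum 351
⇒ y* = 5

(6, 5)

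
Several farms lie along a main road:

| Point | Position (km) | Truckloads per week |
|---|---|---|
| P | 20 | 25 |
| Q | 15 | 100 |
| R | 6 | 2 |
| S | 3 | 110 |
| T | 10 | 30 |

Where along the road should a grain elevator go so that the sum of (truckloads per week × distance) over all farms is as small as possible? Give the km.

x = 10

For a sum of weighted absolute distances on a line, the optimum is the weighted median (not the mean). Total weight W = 267; half-weight = 133.5.
Sort by position and accumulate weight:
  km 3 (S, w=110) → cum 110
  km 6 (R, w=2) → cum 112
  km 10 (T, w=30) → cum 142  ≥ 133.5 → median here
  km 15 (Q, w=100) → cum 242
  km 20 (P, w=25) → cum 267
Optimal location: km 10.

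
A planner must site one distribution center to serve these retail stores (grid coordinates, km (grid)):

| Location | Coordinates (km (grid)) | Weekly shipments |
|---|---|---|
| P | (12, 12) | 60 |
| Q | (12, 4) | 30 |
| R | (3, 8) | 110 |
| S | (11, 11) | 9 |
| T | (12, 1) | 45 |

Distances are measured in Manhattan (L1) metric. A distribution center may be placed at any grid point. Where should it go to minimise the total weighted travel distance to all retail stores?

Manhattan distance separates: Σwᵢ(|x−xᵢ|+|y−yᵢ|) = Σwᵢ|x−xᵢ| + Σwᵢ|y−yᵢ|, so x and y are optimised independently as 1-D weighted medians.
Total weight W = 254; half = 127.
x-coordinate, sorted with cumulative weight:
  x=3 (R, w=110) cum 110
  x=11 (S, w=9) cum 119
  x=12 (P, w=60) cum 179  ← median
  x=12 (Q, w=30) cum 209
  x=12 (T, w=45) cum 254
⇒ x* = 12
y-coordinate, sorted with cumulative weight:
  y=1 (T, w=45) cum 45
  y=4 (Q, w=30) cum 75
  y=8 (R, w=110) cum 185  ← median
  y=11 (S, w=9) cum 194
  y=12 (P, w=60) cum 254
⇒ y* = 8

(12, 8)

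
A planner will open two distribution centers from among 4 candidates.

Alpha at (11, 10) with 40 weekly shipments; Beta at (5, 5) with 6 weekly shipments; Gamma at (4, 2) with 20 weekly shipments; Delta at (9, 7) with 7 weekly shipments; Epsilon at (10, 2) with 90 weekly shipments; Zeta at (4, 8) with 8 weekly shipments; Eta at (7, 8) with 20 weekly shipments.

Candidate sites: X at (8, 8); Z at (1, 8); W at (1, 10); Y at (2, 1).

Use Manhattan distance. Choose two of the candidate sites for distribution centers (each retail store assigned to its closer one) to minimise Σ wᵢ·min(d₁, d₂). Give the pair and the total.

{X, Y}, total 1082

Evaluate every pair (each demand assigned to the nearer of the two):
  {X, Y}: total = 1082
  {X, Z}: total = 1194
  {X, W}: total = 1222
  {W, Y}: total = 1589
  {Z, Y}: total = 1599
  {Z, W}: total = 2179
Best pair: {X, Y} with total 1082.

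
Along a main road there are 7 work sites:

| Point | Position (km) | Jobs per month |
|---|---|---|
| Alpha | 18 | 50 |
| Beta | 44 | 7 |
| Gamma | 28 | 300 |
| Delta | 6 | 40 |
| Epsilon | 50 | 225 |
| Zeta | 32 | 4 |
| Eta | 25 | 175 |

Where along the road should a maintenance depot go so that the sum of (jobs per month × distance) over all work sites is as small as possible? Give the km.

For a sum of weighted absolute distances on a line, the optimum is the weighted median (not the mean). Total weight W = 801; half-weight = 400.5.
Sort by position and accumulate weight:
  km 6 (Delta, w=40) → cum 40
  km 18 (Alpha, w=50) → cum 90
  km 25 (Eta, w=175) → cum 265
  km 28 (Gamma, w=300) → cum 565  ≥ 400.5 → median here
  km 32 (Zeta, w=4) → cum 569
  km 44 (Beta, w=7) → cum 576
  km 50 (Epsilon, w=225) → cum 801
Optimal location: km 28.

x = 28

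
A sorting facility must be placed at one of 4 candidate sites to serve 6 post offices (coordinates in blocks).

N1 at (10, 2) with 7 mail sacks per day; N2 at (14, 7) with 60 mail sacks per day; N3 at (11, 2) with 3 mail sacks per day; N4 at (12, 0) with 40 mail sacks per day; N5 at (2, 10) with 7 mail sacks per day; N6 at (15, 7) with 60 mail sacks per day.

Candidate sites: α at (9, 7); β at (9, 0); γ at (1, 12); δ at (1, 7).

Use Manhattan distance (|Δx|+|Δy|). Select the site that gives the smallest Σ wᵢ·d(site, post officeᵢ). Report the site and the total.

α, total 1193 blocks

Total weighted distance at each candidate:
  α (9, 7): total = 1193
  β (9, 0): total = 1772
  γ (1, 12): total = 3354
  δ (1, 7): total = 2511
Minimum is at α with total 1193 blocks.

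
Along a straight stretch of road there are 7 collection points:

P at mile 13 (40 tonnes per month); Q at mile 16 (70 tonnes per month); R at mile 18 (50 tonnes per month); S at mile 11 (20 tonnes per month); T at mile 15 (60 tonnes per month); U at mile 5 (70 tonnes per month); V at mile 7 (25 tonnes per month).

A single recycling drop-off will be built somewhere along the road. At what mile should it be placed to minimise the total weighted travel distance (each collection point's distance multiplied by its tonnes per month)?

x = 15

For a sum of weighted absolute distances on a line, the optimum is the weighted median (not the mean). Total weight W = 335; half-weight = 167.5.
Sort by position and accumulate weight:
  mile 5 (U, w=70) → cum 70
  mile 7 (V, w=25) → cum 95
  mile 11 (S, w=20) → cum 115
  mile 13 (P, w=40) → cum 155
  mile 15 (T, w=60) → cum 215  ≥ 167.5 → median here
  mile 16 (Q, w=70) → cum 285
  mile 18 (R, w=50) → cum 335
Optimal location: mile 15.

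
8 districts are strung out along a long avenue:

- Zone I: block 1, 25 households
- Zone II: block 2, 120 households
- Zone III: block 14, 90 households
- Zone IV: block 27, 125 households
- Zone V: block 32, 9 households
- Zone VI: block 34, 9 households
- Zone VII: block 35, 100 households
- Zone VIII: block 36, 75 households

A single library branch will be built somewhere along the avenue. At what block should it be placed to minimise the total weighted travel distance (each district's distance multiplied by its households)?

x = 27

For a sum of weighted absolute distances on a line, the optimum is the weighted median (not the mean). Total weight W = 553; half-weight = 276.5.
Sort by position and accumulate weight:
  block 1 (Zone I, w=25) → cum 25
  block 2 (Zone II, w=120) → cum 145
  block 14 (Zone III, w=90) → cum 235
  block 27 (Zone IV, w=125) → cum 360  ≥ 276.5 → median here
  block 32 (Zone V, w=9) → cum 369
  block 34 (Zone VI, w=9) → cum 378
  block 35 (Zone VII, w=100) → cum 478
  block 36 (Zone VIII, w=75) → cum 553
Optimal location: block 27.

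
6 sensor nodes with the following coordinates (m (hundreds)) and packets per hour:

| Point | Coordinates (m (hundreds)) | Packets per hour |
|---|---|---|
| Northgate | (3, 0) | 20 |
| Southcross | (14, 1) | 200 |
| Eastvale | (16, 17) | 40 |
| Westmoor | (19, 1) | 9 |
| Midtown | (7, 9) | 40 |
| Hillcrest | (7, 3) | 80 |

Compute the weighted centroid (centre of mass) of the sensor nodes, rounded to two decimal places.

The minimiser of Σwᵢ‖p−pᵢ‖² is the weighted centroid p* = (Σwᵢpᵢ)/(Σwᵢ).
Σwᵢ = 389.
Σwᵢxᵢ = 20·3 + 200·14 + 40·16 + 9·19 + 40·7 + 80·7 = 4511.
Σwᵢyᵢ = 20·0 + 200·1 + 40·17 + 9·1 + 40·9 + 80·3 = 1489.
x* = 4511/389 = 11.60, y* = 1489/389 = 3.83.

(11.60, 3.83)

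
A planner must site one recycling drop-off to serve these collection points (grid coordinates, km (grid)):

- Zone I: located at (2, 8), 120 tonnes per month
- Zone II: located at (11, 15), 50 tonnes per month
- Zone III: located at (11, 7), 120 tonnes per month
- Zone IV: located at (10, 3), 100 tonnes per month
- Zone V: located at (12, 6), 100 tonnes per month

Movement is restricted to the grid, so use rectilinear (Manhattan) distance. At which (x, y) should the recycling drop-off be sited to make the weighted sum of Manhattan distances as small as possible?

(11, 7)

Manhattan distance separates: Σwᵢ(|x−xᵢ|+|y−yᵢ|) = Σwᵢ|x−xᵢ| + Σwᵢ|y−yᵢ|, so x and y are optimised independently as 1-D weighted medians.
Total weight W = 490; half = 245.
x-coordinate, sorted with cumulative weight:
  x=2 (Zone I, w=120) cum 120
  x=10 (Zone IV, w=100) cum 220
  x=11 (Zone II, w=50) cum 270  ← median
  x=11 (Zone III, w=120) cum 390
  x=12 (Zone V, w=100) cum 490
⇒ x* = 11
y-coordinate, sorted with cumulative weight:
  y=3 (Zone IV, w=100) cum 100
  y=6 (Zone V, w=100) cum 200
  y=7 (Zone III, w=120) cum 320  ← median
  y=8 (Zone I, w=120) cum 440
  y=15 (Zone II, w=50) cum 490
⇒ y* = 7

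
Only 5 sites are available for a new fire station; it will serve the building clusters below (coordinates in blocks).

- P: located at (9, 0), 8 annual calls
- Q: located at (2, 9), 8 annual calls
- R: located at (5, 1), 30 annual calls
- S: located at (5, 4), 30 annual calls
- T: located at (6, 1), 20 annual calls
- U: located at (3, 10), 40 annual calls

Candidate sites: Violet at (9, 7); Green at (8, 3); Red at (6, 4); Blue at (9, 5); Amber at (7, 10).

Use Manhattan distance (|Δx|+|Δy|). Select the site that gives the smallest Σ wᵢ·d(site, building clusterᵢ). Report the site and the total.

Red, total 698 blocks

Total weighted distance at each candidate:
  Violet (9, 7): total = 1178
  Green (8, 3): total = 958
  Red (6, 4): total = 698
  Blue (9, 5): total = 1098
  Amber (7, 10): total = 1074
Minimum is at Red with total 698 blocks.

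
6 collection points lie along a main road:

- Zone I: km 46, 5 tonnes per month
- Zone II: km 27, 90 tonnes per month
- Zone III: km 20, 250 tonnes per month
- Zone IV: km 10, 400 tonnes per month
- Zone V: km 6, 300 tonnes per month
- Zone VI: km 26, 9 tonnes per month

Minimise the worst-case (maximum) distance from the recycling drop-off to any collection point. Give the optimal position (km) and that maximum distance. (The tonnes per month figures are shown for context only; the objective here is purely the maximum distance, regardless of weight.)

The 1-center on a line is the midpoint of the two extreme points: leftmost at 6, rightmost at 46.
Optimal location = (6 + 46)/2 = 26; maximum distance = (46 − 6)/2 = 20.

location 26, max distance 20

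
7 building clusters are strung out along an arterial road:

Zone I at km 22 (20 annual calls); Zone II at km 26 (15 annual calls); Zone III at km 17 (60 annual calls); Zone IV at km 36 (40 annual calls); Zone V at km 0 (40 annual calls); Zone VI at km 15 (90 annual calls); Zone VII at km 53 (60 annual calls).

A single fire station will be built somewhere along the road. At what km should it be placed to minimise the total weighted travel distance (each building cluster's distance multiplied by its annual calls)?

x = 17

For a sum of weighted absolute distances on a line, the optimum is the weighted median (not the mean). Total weight W = 325; half-weight = 162.5.
Sort by position and accumulate weight:
  km 0 (Zone V, w=40) → cum 40
  km 15 (Zone VI, w=90) → cum 130
  km 17 (Zone III, w=60) → cum 190  ≥ 162.5 → median here
  km 22 (Zone I, w=20) → cum 210
  km 26 (Zone II, w=15) → cum 225
  km 36 (Zone IV, w=40) → cum 265
  km 53 (Zone VII, w=60) → cum 325
Optimal location: km 17.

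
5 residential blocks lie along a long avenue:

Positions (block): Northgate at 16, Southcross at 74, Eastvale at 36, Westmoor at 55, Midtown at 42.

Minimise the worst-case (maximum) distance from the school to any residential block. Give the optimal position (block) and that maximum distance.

The 1-center on a line is the midpoint of the two extreme points: leftmost at 16, rightmost at 74.
Optimal location = (16 + 74)/2 = 45; maximum distance = (74 − 16)/2 = 29.

location 45, max distance 29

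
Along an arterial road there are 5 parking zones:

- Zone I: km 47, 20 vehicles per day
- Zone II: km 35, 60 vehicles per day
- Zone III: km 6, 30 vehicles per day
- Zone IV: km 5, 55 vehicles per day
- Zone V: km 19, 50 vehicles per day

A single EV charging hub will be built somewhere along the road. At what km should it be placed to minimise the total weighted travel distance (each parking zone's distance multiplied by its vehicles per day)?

For a sum of weighted absolute distances on a line, the optimum is the weighted median (not the mean). Total weight W = 215; half-weight = 107.5.
Sort by position and accumulate weight:
  km 5 (Zone IV, w=55) → cum 55
  km 6 (Zone III, w=30) → cum 85
  km 19 (Zone V, w=50) → cum 135  ≥ 107.5 → median here
  km 35 (Zone II, w=60) → cum 195
  km 47 (Zone I, w=20) → cum 215
Optimal location: km 19.

x = 19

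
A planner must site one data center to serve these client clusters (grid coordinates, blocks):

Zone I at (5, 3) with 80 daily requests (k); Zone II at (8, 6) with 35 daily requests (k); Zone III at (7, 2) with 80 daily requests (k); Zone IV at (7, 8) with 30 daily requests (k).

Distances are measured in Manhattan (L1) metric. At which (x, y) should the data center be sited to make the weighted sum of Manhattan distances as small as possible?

(7, 3)

Manhattan distance separates: Σwᵢ(|x−xᵢ|+|y−yᵢ|) = Σwᵢ|x−xᵢ| + Σwᵢ|y−yᵢ|, so x and y are optimised independently as 1-D weighted medians.
Total weight W = 225; half = 112.5.
x-coordinate, sorted with cumulative weight:
  x=5 (Zone I, w=80) cum 80
  x=7 (Zone III, w=80) cum 160  ← median
  x=7 (Zone IV, w=30) cum 190
  x=8 (Zone II, w=35) cum 225
⇒ x* = 7
y-coordinate, sorted with cumulative weight:
  y=2 (Zone III, w=80) cum 80
  y=3 (Zone I, w=80) cum 160  ← median
  y=6 (Zone II, w=35) cum 195
  y=8 (Zone IV, w=30) cum 225
⇒ y* = 3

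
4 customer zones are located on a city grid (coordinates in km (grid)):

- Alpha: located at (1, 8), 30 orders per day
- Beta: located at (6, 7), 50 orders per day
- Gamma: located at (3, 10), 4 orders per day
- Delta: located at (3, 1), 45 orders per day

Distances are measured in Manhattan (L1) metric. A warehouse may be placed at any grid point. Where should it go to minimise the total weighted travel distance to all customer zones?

Manhattan distance separates: Σwᵢ(|x−xᵢ|+|y−yᵢ|) = Σwᵢ|x−xᵢ| + Σwᵢ|y−yᵢ|, so x and y are optimised independently as 1-D weighted medians.
Total weight W = 129; half = 64.5.
x-coordinate, sorted with cumulative weight:
  x=1 (Alpha, w=30) cum 30
  x=3 (Gamma, w=4) cum 34
  x=3 (Delta, w=45) cum 79  ← median
  x=6 (Beta, w=50) cum 129
⇒ x* = 3
y-coordinate, sorted with cumulative weight:
  y=1 (Delta, w=45) cum 45
  y=7 (Beta, w=50) cum 95  ← median
  y=8 (Alpha, w=30) cum 125
  y=10 (Gamma, w=4) cum 129
⇒ y* = 7

(3, 7)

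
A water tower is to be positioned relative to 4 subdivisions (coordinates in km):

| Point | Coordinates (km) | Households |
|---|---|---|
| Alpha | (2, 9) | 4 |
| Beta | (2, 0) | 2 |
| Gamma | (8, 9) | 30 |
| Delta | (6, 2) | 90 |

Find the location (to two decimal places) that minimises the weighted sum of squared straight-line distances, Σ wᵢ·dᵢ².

The minimiser of Σwᵢ‖p−pᵢ‖² is the weighted centroid p* = (Σwᵢpᵢ)/(Σwᵢ).
Σwᵢ = 126.
Σwᵢxᵢ = 4·2 + 2·2 + 30·8 + 90·6 = 792.
Σwᵢyᵢ = 4·9 + 2·0 + 30·9 + 90·2 = 486.
x* = 792/126 = 6.29, y* = 486/126 = 3.86.

(6.29, 3.86)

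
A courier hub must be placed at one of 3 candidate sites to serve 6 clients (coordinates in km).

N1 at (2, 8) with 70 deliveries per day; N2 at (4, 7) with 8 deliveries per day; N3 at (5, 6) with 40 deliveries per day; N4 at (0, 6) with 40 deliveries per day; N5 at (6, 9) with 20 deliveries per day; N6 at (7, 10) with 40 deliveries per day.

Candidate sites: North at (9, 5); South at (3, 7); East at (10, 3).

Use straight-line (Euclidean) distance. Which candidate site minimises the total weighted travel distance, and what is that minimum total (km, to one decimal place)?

South, total 595.0 km

Total weighted distance at each candidate:
  North (9, 5): total = 1418.7
  South (3, 7): total = 595.0
  East (10, 3): total = 1817.8
Minimum is at South with total 595.0 km.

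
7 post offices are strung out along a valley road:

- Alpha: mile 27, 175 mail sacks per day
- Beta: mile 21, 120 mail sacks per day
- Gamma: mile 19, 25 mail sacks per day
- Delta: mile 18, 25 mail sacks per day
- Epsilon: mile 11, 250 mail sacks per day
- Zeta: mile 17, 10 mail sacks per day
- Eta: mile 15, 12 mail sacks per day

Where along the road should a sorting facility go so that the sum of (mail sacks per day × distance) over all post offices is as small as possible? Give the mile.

x = 19

For a sum of weighted absolute distances on a line, the optimum is the weighted median (not the mean). Total weight W = 617; half-weight = 308.5.
Sort by position and accumulate weight:
  mile 11 (Epsilon, w=250) → cum 250
  mile 15 (Eta, w=12) → cum 262
  mile 17 (Zeta, w=10) → cum 272
  mile 18 (Delta, w=25) → cum 297
  mile 19 (Gamma, w=25) → cum 322  ≥ 308.5 → median here
  mile 21 (Beta, w=120) → cum 442
  mile 27 (Alpha, w=175) → cum 617
Optimal location: mile 19.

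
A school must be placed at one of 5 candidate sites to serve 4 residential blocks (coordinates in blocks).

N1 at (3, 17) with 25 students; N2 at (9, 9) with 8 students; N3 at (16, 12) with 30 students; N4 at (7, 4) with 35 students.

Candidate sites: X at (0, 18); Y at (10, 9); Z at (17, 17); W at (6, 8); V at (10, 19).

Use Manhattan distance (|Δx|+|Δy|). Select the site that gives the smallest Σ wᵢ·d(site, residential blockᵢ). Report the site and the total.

Total weighted distance at each candidate:
  X (0, 18): total = 1639
  Y (10, 9): total = 933
  Z (17, 17): total = 1463
  W (6, 8): total = 927
  V (10, 19): total = 1333
Minimum is at W with total 927 blocks.

W, total 927 blocks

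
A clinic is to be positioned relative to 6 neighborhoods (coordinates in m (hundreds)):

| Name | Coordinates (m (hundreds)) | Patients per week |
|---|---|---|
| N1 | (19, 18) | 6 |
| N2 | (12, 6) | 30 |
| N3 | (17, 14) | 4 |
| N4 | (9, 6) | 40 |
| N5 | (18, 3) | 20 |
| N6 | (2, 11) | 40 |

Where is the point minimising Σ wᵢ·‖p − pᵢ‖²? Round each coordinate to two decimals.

The minimiser of Σwᵢ‖p−pᵢ‖² is the weighted centroid p* = (Σwᵢpᵢ)/(Σwᵢ).
Σwᵢ = 140.
Σwᵢxᵢ = 6·19 + 30·12 + 4·17 + 40·9 + 20·18 + 40·2 = 1342.
Σwᵢyᵢ = 6·18 + 30·6 + 4·14 + 40·6 + 20·3 + 40·11 = 1084.
x* = 1342/140 = 9.59, y* = 1084/140 = 7.74.

(9.59, 7.74)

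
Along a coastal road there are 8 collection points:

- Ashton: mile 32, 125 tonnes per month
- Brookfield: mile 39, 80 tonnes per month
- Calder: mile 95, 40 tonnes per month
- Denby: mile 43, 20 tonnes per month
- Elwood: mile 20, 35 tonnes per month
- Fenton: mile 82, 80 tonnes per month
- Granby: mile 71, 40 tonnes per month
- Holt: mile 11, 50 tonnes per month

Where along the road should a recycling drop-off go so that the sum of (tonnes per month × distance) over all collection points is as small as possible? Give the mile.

For a sum of weighted absolute distances on a line, the optimum is the weighted median (not the mean). Total weight W = 470; half-weight = 235.
Sort by position and accumulate weight:
  mile 11 (Holt, w=50) → cum 50
  mile 20 (Elwood, w=35) → cum 85
  mile 32 (Ashton, w=125) → cum 210
  mile 39 (Brookfield, w=80) → cum 290  ≥ 235 → median here
  mile 43 (Denby, w=20) → cum 310
  mile 71 (Granby, w=40) → cum 350
  mile 82 (Fenton, w=80) → cum 430
  mile 95 (Calder, w=40) → cum 470
Optimal location: mile 39.

x = 39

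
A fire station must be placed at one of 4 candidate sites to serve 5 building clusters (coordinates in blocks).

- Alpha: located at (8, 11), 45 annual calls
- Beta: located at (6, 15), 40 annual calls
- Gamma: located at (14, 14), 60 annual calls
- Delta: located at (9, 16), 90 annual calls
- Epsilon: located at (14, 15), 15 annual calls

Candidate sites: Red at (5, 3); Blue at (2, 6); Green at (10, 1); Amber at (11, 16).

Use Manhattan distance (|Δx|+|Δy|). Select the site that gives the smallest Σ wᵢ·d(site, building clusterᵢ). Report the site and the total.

Total weighted distance at each candidate:
  Red (5, 3): total = 4060
  Blue (2, 6): total = 4060
  Green (10, 1): total = 3990
  Amber (11, 16): total = 1140
Minimum is at Amber with total 1140 blocks.

Amber, total 1140 blocks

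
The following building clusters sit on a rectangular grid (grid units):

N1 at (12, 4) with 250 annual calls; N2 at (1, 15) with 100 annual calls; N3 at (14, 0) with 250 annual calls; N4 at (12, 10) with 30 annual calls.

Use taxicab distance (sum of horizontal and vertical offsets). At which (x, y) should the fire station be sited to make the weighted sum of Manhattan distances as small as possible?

(12, 4)

Manhattan distance separates: Σwᵢ(|x−xᵢ|+|y−yᵢ|) = Σwᵢ|x−xᵢ| + Σwᵢ|y−yᵢ|, so x and y are optimised independently as 1-D weighted medians.
Total weight W = 630; half = 315.
x-coordinate, sorted with cumulative weight:
  x=1 (N2, w=100) cum 100
  x=12 (N1, w=250) cum 350  ← median
  x=12 (N4, w=30) cum 380
  x=14 (N3, w=250) cum 630
⇒ x* = 12
y-coordinate, sorted with cumulative weight:
  y=0 (N3, w=250) cum 250
  y=4 (N1, w=250) cum 500  ← median
  y=10 (N4, w=30) cum 530
  y=15 (N2, w=100) cum 630
⇒ y* = 4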